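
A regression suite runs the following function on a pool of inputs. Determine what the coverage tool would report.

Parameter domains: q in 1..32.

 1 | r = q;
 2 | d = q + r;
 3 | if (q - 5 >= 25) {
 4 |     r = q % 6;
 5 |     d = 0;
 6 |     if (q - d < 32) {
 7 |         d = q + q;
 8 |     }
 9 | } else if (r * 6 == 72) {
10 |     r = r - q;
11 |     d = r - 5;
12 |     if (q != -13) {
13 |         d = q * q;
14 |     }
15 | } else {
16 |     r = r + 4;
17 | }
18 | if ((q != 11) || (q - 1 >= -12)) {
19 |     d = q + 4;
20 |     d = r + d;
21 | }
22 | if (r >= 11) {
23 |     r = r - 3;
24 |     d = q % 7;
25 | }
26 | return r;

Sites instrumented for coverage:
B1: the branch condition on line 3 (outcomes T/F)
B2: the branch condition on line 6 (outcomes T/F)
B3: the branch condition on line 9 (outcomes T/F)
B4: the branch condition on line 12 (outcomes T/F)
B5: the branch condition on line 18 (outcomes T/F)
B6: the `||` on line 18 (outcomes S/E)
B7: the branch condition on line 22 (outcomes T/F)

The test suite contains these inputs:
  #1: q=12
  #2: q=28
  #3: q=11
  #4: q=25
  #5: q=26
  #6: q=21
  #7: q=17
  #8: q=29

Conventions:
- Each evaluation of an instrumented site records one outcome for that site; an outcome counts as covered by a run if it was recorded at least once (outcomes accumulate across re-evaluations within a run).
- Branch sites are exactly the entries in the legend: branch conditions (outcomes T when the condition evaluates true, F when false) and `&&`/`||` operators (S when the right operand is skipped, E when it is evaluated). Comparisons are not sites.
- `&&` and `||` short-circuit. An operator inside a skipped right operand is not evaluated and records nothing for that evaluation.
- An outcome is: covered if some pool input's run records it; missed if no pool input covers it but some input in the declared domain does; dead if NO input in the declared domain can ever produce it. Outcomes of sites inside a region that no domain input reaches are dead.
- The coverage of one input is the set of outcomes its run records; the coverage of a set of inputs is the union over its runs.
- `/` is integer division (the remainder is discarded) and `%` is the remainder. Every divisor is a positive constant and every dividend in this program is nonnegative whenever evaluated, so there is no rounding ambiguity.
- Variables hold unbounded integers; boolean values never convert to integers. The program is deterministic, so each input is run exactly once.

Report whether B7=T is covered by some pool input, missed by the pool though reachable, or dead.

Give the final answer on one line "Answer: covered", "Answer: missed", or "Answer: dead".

B7=T is recorded by pool input(s) 2, 3, 4, 5, 6, 7, 8 -> covered

Answer: covered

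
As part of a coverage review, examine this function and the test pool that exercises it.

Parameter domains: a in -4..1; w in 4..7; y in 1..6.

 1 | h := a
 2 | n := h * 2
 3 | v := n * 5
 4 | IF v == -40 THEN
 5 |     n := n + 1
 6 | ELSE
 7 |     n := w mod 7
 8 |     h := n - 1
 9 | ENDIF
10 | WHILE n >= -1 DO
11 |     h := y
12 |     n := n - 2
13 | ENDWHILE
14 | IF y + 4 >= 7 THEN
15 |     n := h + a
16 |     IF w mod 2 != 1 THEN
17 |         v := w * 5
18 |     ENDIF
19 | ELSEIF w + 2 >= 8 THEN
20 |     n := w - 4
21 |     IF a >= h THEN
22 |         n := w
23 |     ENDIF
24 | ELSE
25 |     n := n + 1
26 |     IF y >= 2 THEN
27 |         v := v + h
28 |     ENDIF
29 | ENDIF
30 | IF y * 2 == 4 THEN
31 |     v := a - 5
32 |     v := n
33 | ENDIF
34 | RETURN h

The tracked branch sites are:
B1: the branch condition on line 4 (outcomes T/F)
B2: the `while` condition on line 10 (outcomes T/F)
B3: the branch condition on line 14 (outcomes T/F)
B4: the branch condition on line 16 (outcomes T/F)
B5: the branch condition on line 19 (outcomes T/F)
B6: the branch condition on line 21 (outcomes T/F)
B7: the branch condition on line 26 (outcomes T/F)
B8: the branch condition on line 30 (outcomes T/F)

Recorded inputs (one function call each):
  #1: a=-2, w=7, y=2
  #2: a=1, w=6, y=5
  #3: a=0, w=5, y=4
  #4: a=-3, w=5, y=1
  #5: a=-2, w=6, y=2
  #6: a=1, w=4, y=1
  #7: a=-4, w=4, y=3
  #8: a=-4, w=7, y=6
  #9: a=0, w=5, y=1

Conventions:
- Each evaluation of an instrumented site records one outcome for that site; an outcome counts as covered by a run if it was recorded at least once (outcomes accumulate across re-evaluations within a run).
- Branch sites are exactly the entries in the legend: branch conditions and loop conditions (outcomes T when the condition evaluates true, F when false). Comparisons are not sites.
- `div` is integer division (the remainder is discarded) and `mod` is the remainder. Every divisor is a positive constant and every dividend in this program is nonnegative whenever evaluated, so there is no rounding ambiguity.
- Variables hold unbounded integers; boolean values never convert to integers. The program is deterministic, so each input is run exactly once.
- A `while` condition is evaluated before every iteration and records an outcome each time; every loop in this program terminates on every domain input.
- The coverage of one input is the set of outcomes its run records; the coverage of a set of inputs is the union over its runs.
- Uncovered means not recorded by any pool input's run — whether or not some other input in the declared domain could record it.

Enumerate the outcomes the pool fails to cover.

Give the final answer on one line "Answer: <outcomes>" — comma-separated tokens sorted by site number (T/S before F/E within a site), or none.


run #1 (a=-2, w=7, y=2) records B1=F, B2=T, B2=F, B3=F, B5=T, B6=F, B8=T
run #2 (a=1, w=6, y=5) records B1=F, B2=T, B2=F, B3=T, B4=T, B8=F
run #3 (a=0, w=5, y=4) records B1=F, B2=T, B2=F, B3=T, B4=F, B8=F
run #4 (a=-3, w=5, y=1) records B1=F, B2=T, B2=F, B3=F, B5=F, B7=F, B8=F
run #5 (a=-2, w=6, y=2) records B1=F, B2=T, B2=F, B3=F, B5=T, B6=F, B8=T
run #6 (a=1, w=4, y=1) records B1=F, B2=T, B2=F, B3=F, B5=F, B7=F, B8=F
run #7 (a=-4, w=4, y=3) records B1=T, B2=F, B3=T, B4=T, B8=F
run #8 (a=-4, w=7, y=6) records B1=T, B2=F, B3=T, B4=F, B8=F
run #9 (a=0, w=5, y=1) records B1=F, B2=T, B2=F, B3=F, B5=F, B7=F, B8=F
union over the pool: B1=T, B1=F, B2=T, B2=F, B3=T, B3=F, B4=T, B4=F, B5=T, B5=F, B6=F, B7=F, B8=T, B8=F
uncovered (2 of 16): B6=T, B7=T
Answer: B6=T, B7=T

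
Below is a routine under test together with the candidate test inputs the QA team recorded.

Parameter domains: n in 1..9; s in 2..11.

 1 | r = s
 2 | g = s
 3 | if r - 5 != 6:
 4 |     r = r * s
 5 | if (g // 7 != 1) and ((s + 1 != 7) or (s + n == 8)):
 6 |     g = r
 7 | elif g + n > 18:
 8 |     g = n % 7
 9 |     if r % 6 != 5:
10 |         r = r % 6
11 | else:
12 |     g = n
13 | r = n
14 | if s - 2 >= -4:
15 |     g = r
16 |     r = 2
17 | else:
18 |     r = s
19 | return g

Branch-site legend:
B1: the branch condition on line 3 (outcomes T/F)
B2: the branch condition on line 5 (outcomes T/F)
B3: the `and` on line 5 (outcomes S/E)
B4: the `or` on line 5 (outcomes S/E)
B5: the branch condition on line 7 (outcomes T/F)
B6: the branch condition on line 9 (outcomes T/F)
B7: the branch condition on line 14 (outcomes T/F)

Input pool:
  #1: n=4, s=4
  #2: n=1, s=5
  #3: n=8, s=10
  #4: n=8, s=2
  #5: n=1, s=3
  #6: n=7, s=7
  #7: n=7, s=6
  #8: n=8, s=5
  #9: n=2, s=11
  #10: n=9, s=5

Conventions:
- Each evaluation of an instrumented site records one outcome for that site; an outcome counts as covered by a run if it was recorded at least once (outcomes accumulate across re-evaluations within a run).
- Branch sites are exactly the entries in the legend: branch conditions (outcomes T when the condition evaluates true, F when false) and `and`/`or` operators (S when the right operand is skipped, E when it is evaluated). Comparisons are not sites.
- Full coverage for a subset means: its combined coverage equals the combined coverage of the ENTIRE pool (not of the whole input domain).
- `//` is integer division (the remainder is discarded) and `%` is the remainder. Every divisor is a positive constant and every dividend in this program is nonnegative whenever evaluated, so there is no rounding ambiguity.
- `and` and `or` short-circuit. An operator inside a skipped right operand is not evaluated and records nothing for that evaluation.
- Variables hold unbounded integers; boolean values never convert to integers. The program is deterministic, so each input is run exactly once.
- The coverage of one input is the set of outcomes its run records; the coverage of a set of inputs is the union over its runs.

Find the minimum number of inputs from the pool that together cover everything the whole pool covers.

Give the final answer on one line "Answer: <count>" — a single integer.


run #1 (n=4, s=4) runs B1->T, B3->E, B4->S, B2->T, B7->T; records B1=T, B2=T, B3=E, B4=S, B7=T
run #2 (n=1, s=5) runs B1->T, B3->E, B4->S, B2->T, B7->T; records B1=T, B2=T, B3=E, B4=S, B7=T
run #3 (n=8, s=10) runs B1->T, B3->S, B2->F, B5->F, B7->T; records B1=T, B2=F, B3=S, B5=F, B7=T
run #4 (n=8, s=2) runs B1->T, B3->E, B4->S, B2->T, B7->T; records B1=T, B2=T, B3=E, B4=S, B7=T
run #5 (n=1, s=3) runs B1->T, B3->E, B4->S, B2->T, B7->T; records B1=T, B2=T, B3=E, B4=S, B7=T
run #6 (n=7, s=7) runs B1->T, B3->S, B2->F, B5->F, B7->T; records B1=T, B2=F, B3=S, B5=F, B7=T
run #7 (n=7, s=6) runs B1->T, B3->E, B4->E, B2->F, B5->F, B7->T; records B1=T, B2=F, B3=E, B4=E, B5=F, B7=T
run #8 (n=8, s=5) runs B1->T, B3->E, B4->S, B2->T, B7->T; records B1=T, B2=T, B3=E, B4=S, B7=T
run #9 (n=2, s=11) runs B1->F, B3->S, B2->F, B5->F, B7->T; records B1=F, B2=F, B3=S, B5=F, B7=T
run #10 (n=9, s=5) runs B1->T, B3->E, B4->S, B2->T, B7->T; records B1=T, B2=T, B3=E, B4=S, B7=T
the full pool covers 10 outcomes: B1=T, B1=F, B2=T, B2=F, B3=S, B3=E, B4=S, B4=E, B5=F, B7=T
checked all size-1 subsets: none covers 10 outcomes (max 6/10)
checked all size-2 subsets: none covers 10 outcomes (max 9/10)
size 3: inputs {1, 7, 9} cover all 10 outcomes, and no lexicographically smaller subset of this size does
Answer: 3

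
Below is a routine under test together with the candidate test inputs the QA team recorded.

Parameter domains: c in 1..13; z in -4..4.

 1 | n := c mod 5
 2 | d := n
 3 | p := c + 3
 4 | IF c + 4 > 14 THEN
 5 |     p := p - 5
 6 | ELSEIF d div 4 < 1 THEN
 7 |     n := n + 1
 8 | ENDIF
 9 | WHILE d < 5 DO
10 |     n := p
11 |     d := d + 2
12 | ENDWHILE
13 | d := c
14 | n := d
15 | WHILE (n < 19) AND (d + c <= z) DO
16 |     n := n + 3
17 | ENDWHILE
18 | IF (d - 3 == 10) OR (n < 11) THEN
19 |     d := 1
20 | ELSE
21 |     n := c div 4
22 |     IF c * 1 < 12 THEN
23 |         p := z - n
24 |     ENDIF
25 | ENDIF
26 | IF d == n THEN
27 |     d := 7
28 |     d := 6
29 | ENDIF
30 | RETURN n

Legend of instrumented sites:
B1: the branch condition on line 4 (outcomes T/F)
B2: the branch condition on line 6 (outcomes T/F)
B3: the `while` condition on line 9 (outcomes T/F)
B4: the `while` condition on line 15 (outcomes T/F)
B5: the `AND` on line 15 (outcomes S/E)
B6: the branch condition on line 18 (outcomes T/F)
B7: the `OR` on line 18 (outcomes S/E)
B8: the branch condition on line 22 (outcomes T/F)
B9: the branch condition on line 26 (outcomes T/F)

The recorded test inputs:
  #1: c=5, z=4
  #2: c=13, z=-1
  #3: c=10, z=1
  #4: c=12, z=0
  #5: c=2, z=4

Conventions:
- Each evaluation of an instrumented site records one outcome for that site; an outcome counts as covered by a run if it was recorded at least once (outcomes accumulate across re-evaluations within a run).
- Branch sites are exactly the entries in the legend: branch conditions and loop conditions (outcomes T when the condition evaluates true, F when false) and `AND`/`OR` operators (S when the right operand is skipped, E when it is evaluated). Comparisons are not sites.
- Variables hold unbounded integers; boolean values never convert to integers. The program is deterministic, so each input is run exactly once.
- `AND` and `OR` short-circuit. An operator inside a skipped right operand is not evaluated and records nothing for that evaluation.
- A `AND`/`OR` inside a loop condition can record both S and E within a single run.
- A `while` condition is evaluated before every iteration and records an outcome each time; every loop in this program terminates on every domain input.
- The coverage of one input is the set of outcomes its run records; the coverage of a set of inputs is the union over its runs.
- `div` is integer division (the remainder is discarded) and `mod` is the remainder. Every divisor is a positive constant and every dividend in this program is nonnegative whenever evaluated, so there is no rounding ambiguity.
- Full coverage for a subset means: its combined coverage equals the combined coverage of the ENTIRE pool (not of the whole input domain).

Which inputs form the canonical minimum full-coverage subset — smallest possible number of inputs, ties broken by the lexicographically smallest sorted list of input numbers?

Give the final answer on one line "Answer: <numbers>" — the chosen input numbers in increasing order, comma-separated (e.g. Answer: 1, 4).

test 1 (c=5, z=4) hits B1=F, B2=T, B3=T, B3=F, B4=F, B5=E, B6=T, B7=E, B9=F
test 2 (c=13, z=-1) hits B1=T, B3=T, B3=F, B4=F, B5=E, B6=T, B7=S, B9=F
test 3 (c=10, z=1) hits B1=F, B2=T, B3=T, B3=F, B4=F, B5=E, B6=T, B7=E, B9=F
test 4 (c=12, z=0) hits B1=T, B3=T, B3=F, B4=F, B5=E, B6=F, B7=E, B8=F, B9=F
test 5 (c=2, z=4) hits B1=F, B2=T, B3=T, B3=F, B4=T, B4=F, B5=S, B5=E, B6=F, B7=E, B8=T, B9=F
together the pool reaches 16 outcomes: B1=T, B1=F, B2=T, B3=T, B3=F, B4=T, B4=F, B5=S, B5=E, B6=T, B6=F, B7=S, B7=E, B8=T, B8=F, B9=F
checked all size-1 subsets: none covers 16 outcomes (max 12/16)
checked all size-2 subsets: none covers 16 outcomes (max 15/16)
inputs {2, 4, 5} (size 3) cover everything; no size-3 subset with a lexicographically smaller index list covers all 16

Answer: 2, 4, 5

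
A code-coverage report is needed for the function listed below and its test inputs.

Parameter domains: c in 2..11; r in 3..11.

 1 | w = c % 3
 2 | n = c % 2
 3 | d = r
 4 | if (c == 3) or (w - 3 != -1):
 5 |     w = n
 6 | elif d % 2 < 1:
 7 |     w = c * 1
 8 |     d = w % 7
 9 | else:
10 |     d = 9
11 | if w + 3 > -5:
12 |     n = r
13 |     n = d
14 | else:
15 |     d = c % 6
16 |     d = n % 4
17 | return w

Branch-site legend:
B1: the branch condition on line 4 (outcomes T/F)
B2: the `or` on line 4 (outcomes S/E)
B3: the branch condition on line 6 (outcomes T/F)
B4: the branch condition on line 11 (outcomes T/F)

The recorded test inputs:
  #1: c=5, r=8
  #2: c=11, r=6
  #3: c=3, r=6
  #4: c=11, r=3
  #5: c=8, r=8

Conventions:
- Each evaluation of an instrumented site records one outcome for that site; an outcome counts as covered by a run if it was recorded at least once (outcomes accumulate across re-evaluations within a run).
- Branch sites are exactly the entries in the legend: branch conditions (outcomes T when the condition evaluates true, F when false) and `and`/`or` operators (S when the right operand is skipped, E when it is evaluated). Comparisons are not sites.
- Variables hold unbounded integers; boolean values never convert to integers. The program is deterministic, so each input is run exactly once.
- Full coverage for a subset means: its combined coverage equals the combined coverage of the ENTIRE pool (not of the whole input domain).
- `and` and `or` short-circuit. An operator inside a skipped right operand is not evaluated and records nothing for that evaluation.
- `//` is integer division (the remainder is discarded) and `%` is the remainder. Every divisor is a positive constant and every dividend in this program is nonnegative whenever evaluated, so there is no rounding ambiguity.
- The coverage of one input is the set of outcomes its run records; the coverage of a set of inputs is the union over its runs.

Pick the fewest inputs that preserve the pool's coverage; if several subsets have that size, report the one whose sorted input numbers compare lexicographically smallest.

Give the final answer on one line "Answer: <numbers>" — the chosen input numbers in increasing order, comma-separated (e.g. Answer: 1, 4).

input #1 (c=5, r=8): events B2->E, B1->F, B3->T, B4->T; covers B1=F, B2=E, B3=T, B4=T
input #2 (c=11, r=6): events B2->E, B1->F, B3->T, B4->T; covers B1=F, B2=E, B3=T, B4=T
input #3 (c=3, r=6): events B2->S, B1->T, B4->T; covers B1=T, B2=S, B4=T
input #4 (c=11, r=3): events B2->E, B1->F, B3->F, B4->T; covers B1=F, B2=E, B3=F, B4=T
input #5 (c=8, r=8): events B2->E, B1->F, B3->T, B4->T; covers B1=F, B2=E, B3=T, B4=T
pool-wide coverage (7 outcomes): B1=T, B1=F, B2=S, B2=E, B3=T, B3=F, B4=T
size 1 is not enough: best union over all size-1 subsets is 4/7
size 2 is not enough: best union over all size-2 subsets is 6/7
the canonical winner is {1, 3, 4}: size 3, full 7-outcome coverage, earliest index list among size-3 covers

Answer: 1, 3, 4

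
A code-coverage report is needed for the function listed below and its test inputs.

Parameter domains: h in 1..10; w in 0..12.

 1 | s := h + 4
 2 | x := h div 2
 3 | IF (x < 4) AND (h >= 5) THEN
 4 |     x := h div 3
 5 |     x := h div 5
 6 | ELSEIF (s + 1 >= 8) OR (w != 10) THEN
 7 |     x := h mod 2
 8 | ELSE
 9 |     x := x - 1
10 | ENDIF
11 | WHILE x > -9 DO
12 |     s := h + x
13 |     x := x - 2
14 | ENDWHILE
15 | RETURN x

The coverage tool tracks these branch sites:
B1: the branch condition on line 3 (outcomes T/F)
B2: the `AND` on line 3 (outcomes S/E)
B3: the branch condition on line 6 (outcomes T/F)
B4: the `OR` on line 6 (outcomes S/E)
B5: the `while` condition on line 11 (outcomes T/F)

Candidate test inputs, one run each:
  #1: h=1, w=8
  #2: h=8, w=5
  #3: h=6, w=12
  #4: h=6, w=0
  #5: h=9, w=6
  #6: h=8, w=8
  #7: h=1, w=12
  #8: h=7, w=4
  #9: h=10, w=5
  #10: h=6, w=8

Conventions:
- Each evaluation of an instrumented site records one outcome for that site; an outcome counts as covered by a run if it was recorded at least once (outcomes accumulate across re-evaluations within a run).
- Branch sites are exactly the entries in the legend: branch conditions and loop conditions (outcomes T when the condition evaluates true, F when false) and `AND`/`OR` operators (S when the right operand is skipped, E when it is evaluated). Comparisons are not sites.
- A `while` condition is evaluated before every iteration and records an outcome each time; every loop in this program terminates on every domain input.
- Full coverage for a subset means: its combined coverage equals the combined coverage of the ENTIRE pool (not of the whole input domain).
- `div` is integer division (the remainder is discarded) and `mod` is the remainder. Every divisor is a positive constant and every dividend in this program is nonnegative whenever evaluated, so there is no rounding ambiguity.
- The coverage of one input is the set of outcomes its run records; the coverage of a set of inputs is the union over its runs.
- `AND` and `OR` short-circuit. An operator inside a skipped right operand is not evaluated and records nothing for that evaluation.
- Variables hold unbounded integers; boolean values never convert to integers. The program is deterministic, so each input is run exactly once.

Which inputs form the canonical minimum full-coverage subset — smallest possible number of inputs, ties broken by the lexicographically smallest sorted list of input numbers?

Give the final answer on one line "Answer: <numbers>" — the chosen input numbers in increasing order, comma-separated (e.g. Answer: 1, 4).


input #1 (h=1, w=8): covers B1=F, B2=E, B3=T, B4=E, B5=T, B5=F
input #2 (h=8, w=5): covers B1=F, B2=S, B3=T, B4=S, B5=T, B5=F
input #3 (h=6, w=12): covers B1=T, B2=E, B5=T, B5=F
input #4 (h=6, w=0): covers B1=T, B2=E, B5=T, B5=F
input #5 (h=9, w=6): covers B1=F, B2=S, B3=T, B4=S, B5=T, B5=F
input #6 (h=8, w=8): covers B1=F, B2=S, B3=T, B4=S, B5=T, B5=F
input #7 (h=1, w=12): covers B1=F, B2=E, B3=T, B4=E, B5=T, B5=F
input #8 (h=7, w=4): covers B1=T, B2=E, B5=T, B5=F
input #9 (h=10, w=5): covers B1=F, B2=S, B3=T, B4=S, B5=T, B5=F
input #10 (h=6, w=8): covers B1=T, B2=E, B5=T, B5=F
union over all inputs: B1=T, B1=F, B2=S, B2=E, B3=T, B4=S, B4=E, B5=T, B5=F (9 outcomes)
no size-1 subset reaches all 9 outcomes (best union: 6/9)
no size-2 subset reaches all 9 outcomes (best union: 8/9)
size 3: inputs {1, 2, 3} cover all 9 outcomes, and no lexicographically smaller subset of this size does
Answer: 1, 2, 3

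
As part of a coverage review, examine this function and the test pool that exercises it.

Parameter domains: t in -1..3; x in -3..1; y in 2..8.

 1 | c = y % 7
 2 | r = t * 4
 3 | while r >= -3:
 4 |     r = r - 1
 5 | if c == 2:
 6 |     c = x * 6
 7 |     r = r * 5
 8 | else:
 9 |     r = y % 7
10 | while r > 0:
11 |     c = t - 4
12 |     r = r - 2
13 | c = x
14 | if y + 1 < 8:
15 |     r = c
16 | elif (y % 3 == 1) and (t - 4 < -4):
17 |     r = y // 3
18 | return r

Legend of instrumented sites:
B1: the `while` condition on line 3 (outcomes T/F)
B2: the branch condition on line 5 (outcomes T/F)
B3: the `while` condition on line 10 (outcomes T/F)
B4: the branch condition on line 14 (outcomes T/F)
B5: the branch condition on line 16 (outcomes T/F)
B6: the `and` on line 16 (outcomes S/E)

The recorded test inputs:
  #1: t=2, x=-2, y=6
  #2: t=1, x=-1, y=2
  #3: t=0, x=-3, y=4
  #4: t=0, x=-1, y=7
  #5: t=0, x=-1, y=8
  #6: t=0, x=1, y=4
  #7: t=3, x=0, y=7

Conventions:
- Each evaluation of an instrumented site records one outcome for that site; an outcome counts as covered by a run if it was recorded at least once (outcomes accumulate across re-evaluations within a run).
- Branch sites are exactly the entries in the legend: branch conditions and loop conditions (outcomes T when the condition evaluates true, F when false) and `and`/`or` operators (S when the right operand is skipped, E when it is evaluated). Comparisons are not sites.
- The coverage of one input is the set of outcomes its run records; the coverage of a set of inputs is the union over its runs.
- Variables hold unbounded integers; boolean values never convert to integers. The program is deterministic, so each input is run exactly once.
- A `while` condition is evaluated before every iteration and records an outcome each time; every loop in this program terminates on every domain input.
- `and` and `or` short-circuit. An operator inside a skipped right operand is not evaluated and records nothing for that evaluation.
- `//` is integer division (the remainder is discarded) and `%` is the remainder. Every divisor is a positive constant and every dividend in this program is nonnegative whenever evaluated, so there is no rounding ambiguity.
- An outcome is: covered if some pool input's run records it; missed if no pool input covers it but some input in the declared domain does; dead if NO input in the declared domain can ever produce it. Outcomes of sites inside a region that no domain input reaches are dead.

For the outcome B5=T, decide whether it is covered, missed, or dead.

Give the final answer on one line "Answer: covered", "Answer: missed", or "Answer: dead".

no pool input records B5=T
but domain input (t=-1, x=-3, y=7) does record it -> reachable, so missed

Answer: missed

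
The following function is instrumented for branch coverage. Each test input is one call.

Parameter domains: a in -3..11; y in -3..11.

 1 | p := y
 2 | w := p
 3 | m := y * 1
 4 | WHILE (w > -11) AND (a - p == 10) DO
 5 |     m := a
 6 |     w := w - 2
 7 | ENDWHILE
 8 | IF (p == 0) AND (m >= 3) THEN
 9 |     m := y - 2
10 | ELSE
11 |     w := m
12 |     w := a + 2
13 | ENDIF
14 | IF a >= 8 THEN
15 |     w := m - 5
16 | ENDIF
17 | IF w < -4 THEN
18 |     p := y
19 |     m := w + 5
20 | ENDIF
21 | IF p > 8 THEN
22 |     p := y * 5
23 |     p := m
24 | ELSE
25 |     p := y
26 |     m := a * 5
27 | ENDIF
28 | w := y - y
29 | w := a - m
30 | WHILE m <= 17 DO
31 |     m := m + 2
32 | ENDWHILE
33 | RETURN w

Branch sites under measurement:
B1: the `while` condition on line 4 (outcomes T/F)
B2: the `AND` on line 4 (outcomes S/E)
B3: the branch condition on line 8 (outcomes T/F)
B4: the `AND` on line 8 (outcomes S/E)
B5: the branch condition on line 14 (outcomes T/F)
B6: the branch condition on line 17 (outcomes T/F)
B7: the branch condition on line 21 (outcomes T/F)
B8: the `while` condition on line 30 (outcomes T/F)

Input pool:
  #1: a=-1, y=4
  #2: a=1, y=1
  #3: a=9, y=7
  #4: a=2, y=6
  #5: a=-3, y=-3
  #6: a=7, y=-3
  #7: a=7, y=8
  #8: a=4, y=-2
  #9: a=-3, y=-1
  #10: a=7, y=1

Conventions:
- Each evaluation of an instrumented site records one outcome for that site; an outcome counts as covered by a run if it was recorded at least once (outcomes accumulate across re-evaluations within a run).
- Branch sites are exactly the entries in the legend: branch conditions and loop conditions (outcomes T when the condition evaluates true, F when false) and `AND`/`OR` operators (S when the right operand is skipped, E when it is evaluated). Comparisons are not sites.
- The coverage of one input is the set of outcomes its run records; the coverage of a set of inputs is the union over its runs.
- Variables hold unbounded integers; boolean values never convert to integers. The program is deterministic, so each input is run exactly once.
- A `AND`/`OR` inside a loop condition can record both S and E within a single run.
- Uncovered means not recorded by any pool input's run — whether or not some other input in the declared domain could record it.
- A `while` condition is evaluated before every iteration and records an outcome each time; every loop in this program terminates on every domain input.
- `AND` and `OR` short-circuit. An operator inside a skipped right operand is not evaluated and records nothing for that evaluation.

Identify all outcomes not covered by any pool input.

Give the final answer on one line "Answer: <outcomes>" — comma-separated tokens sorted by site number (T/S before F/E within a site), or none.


test 1 (a=-1, y=4) fires B2->E, B1->F, B4->S, B3->F, B5->F, B6->F, B7->F, B8->T, B8->T, B8->T, B8->T, B8->T, B8->T, B8->T, ...; hits B1=F, B2=E, B3=F, B4=S, B5=F, B6=F, B7=F, B8=T, B8=F
test 2 (a=1, y=1) fires B2->E, B1->F, B4->S, B3->F, B5->F, B6->F, B7->F, B8->T, B8->T, B8->T, B8->T, B8->T, B8->T, B8->T, ...; hits B1=F, B2=E, B3=F, B4=S, B5=F, B6=F, B7=F, B8=T, B8=F
test 3 (a=9, y=7) fires B2->E, B1->F, B4->S, B3->F, B5->T, B6->F, B7->F, B8->F; hits B1=F, B2=E, B3=F, B4=S, B5=T, B6=F, B7=F, B8=F
test 4 (a=2, y=6) fires B2->E, B1->F, B4->S, B3->F, B5->F, B6->F, B7->F, B8->T, B8->T, B8->T, B8->T, B8->F; hits B1=F, B2=E, B3=F, B4=S, B5=F, B6=F, B7=F, B8=T, B8=F
test 5 (a=-3, y=-3) fires B2->E, B1->F, B4->S, B3->F, B5->F, B6->F, B7->F, B8->T, B8->T, B8->T, B8->T, B8->T, B8->T, B8->T, ...; hits B1=F, B2=E, B3=F, B4=S, B5=F, B6=F, B7=F, B8=T, B8=F
test 6 (a=7, y=-3) fires B2->E, B1->T, B2->E, B1->T, B2->E, B1->T, B2->E, B1->T, B2->S, B1->F, B4->S, B3->F, B5->F, B6->F, ...; hits B1=T, B1=F, B2=S, B2=E, B3=F, B4=S, B5=F, B6=F, B7=F, B8=F
test 7 (a=7, y=8) fires B2->E, B1->F, B4->S, B3->F, B5->F, B6->F, B7->F, B8->F; hits B1=F, B2=E, B3=F, B4=S, B5=F, B6=F, B7=F, B8=F
test 8 (a=4, y=-2) fires B2->E, B1->F, B4->S, B3->F, B5->F, B6->F, B7->F, B8->F; hits B1=F, B2=E, B3=F, B4=S, B5=F, B6=F, B7=F, B8=F
test 9 (a=-3, y=-1) fires B2->E, B1->F, B4->S, B3->F, B5->F, B6->F, B7->F, B8->T, B8->T, B8->T, B8->T, B8->T, B8->T, B8->T, ...; hits B1=F, B2=E, B3=F, B4=S, B5=F, B6=F, B7=F, B8=T, B8=F
test 10 (a=7, y=1) fires B2->E, B1->F, B4->S, B3->F, B5->F, B6->F, B7->F, B8->F; hits B1=F, B2=E, B3=F, B4=S, B5=F, B6=F, B7=F, B8=F
union over the pool: B1=T, B1=F, B2=S, B2=E, B3=F, B4=S, B5=T, B5=F, B6=F, B7=F, B8=T, B8=F
uncovered (4 of 16): B3=T, B4=E, B6=T, B7=T
Answer: B3=T, B4=E, B6=T, B7=T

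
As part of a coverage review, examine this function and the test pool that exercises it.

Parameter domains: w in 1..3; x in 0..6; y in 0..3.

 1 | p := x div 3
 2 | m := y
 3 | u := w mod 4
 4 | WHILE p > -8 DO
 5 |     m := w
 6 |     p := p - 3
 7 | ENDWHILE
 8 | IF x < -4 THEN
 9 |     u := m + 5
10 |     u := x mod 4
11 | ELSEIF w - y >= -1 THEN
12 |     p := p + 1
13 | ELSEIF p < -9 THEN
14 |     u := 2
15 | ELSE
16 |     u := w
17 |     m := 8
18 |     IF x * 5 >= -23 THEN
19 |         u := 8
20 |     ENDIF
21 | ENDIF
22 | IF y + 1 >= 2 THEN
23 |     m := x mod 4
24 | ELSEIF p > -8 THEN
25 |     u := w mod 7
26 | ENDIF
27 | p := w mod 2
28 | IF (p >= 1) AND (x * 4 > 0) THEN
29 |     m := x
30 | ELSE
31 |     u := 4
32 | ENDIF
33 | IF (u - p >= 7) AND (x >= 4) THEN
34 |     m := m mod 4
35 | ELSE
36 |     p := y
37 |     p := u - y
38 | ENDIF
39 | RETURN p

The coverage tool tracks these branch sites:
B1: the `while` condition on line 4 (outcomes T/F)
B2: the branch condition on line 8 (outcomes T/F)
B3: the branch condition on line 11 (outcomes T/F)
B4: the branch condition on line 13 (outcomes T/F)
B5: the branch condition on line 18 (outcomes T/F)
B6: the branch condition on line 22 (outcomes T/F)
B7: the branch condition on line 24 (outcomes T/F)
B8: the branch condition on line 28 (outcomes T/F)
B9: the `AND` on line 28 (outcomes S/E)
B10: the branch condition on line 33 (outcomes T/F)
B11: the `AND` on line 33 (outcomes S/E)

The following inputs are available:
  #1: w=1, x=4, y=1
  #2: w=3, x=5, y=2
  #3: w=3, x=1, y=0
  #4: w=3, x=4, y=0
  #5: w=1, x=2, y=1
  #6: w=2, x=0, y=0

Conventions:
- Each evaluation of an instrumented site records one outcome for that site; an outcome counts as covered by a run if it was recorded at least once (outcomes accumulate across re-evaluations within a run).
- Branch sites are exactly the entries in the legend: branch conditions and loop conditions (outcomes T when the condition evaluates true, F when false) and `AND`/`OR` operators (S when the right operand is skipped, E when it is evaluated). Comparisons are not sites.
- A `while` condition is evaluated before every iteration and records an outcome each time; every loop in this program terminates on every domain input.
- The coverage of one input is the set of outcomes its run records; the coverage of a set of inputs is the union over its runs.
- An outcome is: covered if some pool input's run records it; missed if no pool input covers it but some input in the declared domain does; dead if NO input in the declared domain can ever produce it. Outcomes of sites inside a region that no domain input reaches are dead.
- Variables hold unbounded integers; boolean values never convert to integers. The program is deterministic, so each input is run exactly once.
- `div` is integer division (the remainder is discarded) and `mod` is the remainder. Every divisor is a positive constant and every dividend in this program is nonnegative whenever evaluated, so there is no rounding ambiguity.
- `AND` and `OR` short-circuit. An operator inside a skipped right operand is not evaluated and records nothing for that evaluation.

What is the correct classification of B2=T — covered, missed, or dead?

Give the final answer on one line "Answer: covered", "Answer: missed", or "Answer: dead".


no pool input records B2=T
checking all 84 inputs in the declared domain: B2=T is never recorded -> dead
Answer: dead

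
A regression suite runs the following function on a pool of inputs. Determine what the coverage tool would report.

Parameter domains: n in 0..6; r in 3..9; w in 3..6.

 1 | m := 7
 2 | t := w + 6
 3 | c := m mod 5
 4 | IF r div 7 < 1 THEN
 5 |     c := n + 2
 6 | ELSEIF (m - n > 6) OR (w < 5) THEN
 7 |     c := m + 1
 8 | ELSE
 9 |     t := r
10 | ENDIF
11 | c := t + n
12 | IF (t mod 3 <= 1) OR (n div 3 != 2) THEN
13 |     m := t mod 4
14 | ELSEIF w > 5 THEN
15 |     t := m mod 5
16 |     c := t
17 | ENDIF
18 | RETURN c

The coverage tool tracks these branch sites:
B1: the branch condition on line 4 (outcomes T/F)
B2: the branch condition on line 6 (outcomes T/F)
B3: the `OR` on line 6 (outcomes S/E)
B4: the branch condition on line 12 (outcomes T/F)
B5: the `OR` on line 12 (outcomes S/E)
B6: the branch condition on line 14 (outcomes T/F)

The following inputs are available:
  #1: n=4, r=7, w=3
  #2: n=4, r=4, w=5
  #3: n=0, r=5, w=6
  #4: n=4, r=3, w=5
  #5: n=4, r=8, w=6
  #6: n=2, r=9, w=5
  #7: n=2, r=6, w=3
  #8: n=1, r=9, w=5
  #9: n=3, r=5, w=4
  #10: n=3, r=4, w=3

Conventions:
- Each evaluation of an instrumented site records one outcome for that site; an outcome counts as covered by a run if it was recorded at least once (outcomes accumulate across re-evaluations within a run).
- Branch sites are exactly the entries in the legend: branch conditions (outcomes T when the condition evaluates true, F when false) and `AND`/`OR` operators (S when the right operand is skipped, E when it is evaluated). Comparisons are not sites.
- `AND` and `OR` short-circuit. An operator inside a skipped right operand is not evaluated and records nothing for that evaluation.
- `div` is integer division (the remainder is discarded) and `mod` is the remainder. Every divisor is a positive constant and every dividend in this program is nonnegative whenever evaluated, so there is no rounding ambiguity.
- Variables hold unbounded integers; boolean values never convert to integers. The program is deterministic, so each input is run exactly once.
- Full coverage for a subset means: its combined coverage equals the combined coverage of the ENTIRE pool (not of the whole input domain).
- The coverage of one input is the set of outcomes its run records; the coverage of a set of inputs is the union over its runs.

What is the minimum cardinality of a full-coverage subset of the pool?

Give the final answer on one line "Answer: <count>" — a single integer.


run #1 (n=4, r=7, w=3) runs B1->F, B3->E, B2->T, B5->S, B4->T; records B1=F, B2=T, B3=E, B4=T, B5=S
run #2 (n=4, r=4, w=5) runs B1->T, B5->E, B4->T; records B1=T, B4=T, B5=E
run #3 (n=0, r=5, w=6) runs B1->T, B5->S, B4->T; records B1=T, B4=T, B5=S
run #4 (n=4, r=3, w=5) runs B1->T, B5->E, B4->T; records B1=T, B4=T, B5=E
run #5 (n=4, r=8, w=6) runs B1->F, B3->E, B2->F, B5->E, B4->T; records B1=F, B2=F, B3=E, B4=T, B5=E
run #6 (n=2, r=9, w=5) runs B1->F, B3->E, B2->F, B5->S, B4->T; records B1=F, B2=F, B3=E, B4=T, B5=S
run #7 (n=2, r=6, w=3) runs B1->T, B5->S, B4->T; records B1=T, B4=T, B5=S
run #8 (n=1, r=9, w=5) runs B1->F, B3->E, B2->F, B5->S, B4->T; records B1=F, B2=F, B3=E, B4=T, B5=S
run #9 (n=3, r=5, w=4) runs B1->T, B5->S, B4->T; records B1=T, B4=T, B5=S
run #10 (n=3, r=4, w=3) runs B1->T, B5->S, B4->T; records B1=T, B4=T, B5=S
together the pool reaches 8 outcomes: B1=T, B1=F, B2=T, B2=F, B3=E, B4=T, B5=S, B5=E
checked all size-1 subsets: none covers 8 outcomes (max 5/8)
checked all size-2 subsets: none covers 8 outcomes (max 7/8)
size 3: inputs {1, 2, 5} cover all 8 outcomes, and no lexicographically smaller subset of this size does
Answer: 3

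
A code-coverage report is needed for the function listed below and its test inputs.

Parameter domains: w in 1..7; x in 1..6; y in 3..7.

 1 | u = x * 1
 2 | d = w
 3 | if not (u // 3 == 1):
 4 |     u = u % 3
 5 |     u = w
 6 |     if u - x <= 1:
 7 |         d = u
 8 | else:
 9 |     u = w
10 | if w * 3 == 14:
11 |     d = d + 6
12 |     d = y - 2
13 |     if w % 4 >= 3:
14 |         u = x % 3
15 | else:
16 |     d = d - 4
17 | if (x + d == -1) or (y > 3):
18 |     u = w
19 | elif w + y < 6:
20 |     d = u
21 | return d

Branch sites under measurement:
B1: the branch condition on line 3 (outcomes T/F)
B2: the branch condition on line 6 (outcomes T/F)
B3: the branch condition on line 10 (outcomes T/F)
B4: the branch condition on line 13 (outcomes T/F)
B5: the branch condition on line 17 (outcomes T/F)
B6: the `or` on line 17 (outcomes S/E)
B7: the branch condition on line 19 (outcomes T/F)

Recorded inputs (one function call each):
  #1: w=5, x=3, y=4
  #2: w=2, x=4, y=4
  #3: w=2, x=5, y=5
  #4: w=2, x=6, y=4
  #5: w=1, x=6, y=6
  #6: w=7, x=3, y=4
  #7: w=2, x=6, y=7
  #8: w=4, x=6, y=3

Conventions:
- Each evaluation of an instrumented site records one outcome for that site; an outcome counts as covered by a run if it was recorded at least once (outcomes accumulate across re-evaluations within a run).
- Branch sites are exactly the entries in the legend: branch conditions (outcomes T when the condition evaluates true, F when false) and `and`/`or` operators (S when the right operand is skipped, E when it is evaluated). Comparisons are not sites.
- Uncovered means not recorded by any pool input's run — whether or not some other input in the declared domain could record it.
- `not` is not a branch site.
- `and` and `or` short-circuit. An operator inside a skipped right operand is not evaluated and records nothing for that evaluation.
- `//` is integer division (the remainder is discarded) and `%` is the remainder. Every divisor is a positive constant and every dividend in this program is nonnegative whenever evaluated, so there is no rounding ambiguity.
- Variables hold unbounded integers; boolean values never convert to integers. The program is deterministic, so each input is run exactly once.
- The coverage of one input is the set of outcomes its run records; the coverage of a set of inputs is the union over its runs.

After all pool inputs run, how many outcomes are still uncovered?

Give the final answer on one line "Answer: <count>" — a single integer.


input #1 (w=5, x=3, y=4): events B1->F, B3->F, B6->E, B5->T; covers B1=F, B3=F, B5=T, B6=E
input #2 (w=2, x=4, y=4): events B1->F, B3->F, B6->E, B5->T; covers B1=F, B3=F, B5=T, B6=E
input #3 (w=2, x=5, y=5): events B1->F, B3->F, B6->E, B5->T; covers B1=F, B3=F, B5=T, B6=E
input #4 (w=2, x=6, y=4): events B1->T, B2->T, B3->F, B6->E, B5->T; covers B1=T, B2=T, B3=F, B5=T, B6=E
input #5 (w=1, x=6, y=6): events B1->T, B2->T, B3->F, B6->E, B5->T; covers B1=T, B2=T, B3=F, B5=T, B6=E
input #6 (w=7, x=3, y=4): events B1->F, B3->F, B6->E, B5->T; covers B1=F, B3=F, B5=T, B6=E
input #7 (w=2, x=6, y=7): events B1->T, B2->T, B3->F, B6->E, B5->T; covers B1=T, B2=T, B3=F, B5=T, B6=E
input #8 (w=4, x=6, y=3): events B1->T, B2->T, B3->F, B6->E, B5->F, B7->F; covers B1=T, B2=T, B3=F, B5=F, B6=E, B7=F
union over the pool: B1=T, B1=F, B2=T, B3=F, B5=T, B5=F, B6=E, B7=F
uncovered (6 of 14): B2=F, B3=T, B4=T, B4=F, B6=S, B7=T
Answer: 6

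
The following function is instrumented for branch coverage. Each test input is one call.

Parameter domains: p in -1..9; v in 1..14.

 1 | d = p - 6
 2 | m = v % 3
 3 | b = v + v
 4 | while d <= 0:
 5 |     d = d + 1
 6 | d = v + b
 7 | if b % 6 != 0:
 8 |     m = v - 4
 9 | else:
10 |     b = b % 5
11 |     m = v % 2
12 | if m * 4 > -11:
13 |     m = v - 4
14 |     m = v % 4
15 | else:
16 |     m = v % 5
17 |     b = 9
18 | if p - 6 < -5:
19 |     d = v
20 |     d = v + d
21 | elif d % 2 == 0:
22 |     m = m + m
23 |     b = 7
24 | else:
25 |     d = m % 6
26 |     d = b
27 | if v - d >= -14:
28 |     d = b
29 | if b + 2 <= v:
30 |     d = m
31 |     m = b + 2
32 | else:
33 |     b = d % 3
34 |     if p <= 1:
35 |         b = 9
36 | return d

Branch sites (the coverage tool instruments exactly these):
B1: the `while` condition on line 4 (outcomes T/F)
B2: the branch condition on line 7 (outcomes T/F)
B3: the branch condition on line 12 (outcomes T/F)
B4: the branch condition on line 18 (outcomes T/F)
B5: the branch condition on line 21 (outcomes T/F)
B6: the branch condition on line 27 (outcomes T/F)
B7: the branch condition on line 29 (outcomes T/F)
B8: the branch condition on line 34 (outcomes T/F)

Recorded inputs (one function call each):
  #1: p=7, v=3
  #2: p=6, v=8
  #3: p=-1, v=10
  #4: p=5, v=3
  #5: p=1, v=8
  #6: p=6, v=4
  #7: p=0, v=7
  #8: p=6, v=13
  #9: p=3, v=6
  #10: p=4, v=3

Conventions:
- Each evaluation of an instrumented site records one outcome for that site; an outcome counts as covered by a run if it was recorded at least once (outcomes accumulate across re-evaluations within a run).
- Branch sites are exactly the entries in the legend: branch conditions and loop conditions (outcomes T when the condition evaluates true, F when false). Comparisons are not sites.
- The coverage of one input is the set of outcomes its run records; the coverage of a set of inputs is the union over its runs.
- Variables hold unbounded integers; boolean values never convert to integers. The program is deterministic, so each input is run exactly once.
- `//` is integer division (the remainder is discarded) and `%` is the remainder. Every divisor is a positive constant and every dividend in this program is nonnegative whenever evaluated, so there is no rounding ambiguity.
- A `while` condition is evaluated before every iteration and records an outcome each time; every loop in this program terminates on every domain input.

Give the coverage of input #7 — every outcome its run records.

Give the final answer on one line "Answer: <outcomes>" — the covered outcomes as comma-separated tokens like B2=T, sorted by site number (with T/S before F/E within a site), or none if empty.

Running input #7 (p=0, v=7), event by event:
  B1->T, B1->T, B1->T, B1->T, B1->T, B1->T, B1->T, B1->F, B2->T, B3->T
  B4->T, B6->T, B7->F, B8->T
as a set, this run covers: B1=T, B1=F, B2=T, B3=T, B4=T, B6=T, B7=F, B8=T

Answer: B1=T, B1=F, B2=T, B3=T, B4=T, B6=T, B7=F, B8=T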